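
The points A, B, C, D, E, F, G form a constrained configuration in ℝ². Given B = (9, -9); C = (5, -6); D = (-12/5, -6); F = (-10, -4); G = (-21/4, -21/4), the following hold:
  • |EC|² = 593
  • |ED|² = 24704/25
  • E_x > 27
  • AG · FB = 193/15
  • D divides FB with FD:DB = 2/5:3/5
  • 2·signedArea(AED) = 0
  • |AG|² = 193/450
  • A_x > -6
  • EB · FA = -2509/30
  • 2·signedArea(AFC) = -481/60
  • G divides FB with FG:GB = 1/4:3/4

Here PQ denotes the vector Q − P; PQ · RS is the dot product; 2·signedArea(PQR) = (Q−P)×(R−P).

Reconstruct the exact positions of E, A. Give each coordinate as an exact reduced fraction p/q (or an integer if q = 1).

A = (-353/60, -61/12)
E = (28, -14)

1. A_x = -353/60  [AG · FB = 193/15 ∩ 2·signedArea(AFC) = -481/60]
2. A_y = -61/12  [AG · FB = 193/15 ∩ 2·signedArea(AFC) = -481/60]
   → A = (-353/60, -61/12)
3. E_x = 28  [EB · FA = -2509/30 ∩ 2·signedArea(AED) = 0]
4. E_y = -14  [EB · FA = -2509/30 ∩ 2·signedArea(AED) = 0]
   → E = (28, -14)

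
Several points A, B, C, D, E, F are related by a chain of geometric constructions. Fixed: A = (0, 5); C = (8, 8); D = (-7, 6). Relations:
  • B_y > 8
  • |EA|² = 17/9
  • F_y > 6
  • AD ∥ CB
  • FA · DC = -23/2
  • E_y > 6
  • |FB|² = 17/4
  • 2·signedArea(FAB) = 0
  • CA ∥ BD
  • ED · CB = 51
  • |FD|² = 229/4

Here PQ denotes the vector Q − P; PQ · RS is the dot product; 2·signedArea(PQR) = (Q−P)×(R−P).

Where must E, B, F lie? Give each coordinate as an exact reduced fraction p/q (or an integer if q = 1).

1. B_x = 1  [CA ∥ BD ∩ AD ∥ CB]
2. B_y = 9  [CA ∥ BD ∩ AD ∥ CB]
   → B = (1, 9)
3. F_x = 1/2  [2·signedArea(FAB) = 0 ∩ FA · DC = -23/2]
4. F_y = 7  [2·signedArea(FAB) = 0 ∩ FA · DC = -23/2]
   → F = (1/2, 7)
5. E_x = 1/3  [line 7·x + -1·y + 4 = 0 ∩ |EA|² = 17/9]
6. E_y = 19/3  [line 7·x + -1·y + 4 = 0 ∩ |EA|² = 17/9]
   → E = (1/3, 19/3)

B = (1, 9)
E = (1/3, 19/3)
F = (1/2, 7)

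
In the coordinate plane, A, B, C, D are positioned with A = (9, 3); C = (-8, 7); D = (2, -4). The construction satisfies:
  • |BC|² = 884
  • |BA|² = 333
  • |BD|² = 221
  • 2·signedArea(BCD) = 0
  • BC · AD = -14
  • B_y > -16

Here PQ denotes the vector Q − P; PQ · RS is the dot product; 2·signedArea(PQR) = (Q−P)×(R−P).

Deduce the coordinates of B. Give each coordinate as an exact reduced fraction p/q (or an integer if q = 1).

1. B_x = 12  [2·signedArea(BCD) = 0 ∩ BC · AD = -14]
2. B_y = -15  [2·signedArea(BCD) = 0 ∩ BC · AD = -14]
   → B = (12, -15)

B = (12, -15)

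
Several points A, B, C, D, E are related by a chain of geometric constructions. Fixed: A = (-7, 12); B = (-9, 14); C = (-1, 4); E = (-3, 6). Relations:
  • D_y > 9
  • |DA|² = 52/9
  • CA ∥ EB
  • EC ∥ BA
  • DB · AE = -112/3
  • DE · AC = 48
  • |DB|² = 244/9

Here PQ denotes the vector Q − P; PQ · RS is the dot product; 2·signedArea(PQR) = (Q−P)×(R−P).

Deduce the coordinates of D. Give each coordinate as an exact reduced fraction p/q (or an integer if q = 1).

D = (-17/3, 10)

1. D_x = -17/3  [DE · AC = 48 ∩ DB · AE = -112/3]
2. D_y = 10  [DE · AC = 48 ∩ DB · AE = -112/3]
   → D = (-17/3, 10)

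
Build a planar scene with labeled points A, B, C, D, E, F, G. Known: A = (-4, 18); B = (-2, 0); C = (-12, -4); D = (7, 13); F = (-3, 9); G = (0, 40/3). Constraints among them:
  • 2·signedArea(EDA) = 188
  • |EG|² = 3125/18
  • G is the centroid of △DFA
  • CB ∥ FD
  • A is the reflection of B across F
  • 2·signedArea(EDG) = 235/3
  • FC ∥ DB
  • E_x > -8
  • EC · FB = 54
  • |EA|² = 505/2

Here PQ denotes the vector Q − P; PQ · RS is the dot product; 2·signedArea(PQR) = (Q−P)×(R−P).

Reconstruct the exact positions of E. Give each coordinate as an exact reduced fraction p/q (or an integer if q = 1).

E = (-15/2, 5/2)

1. E_x = -15/2  [2·signedArea(EDA) = 188 ∩ 2·signedArea(EDG) = 235/3]
2. E_y = 5/2  [2·signedArea(EDA) = 188 ∩ 2·signedArea(EDG) = 235/3]
   → E = (-15/2, 5/2)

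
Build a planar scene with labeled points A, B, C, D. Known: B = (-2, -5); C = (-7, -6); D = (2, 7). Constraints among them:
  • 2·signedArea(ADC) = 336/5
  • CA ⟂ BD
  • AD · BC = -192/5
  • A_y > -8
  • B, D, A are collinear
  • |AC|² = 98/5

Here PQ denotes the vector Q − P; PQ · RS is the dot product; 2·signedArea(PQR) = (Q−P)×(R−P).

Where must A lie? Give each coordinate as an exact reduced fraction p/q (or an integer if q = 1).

A = (-14/5, -37/5)

1. A_x = -14/5  [B, D, A are collinear ∩ CA ⟂ BD]
2. A_y = -37/5  [B, D, A are collinear ∩ CA ⟂ BD]
   → A = (-14/5, -37/5)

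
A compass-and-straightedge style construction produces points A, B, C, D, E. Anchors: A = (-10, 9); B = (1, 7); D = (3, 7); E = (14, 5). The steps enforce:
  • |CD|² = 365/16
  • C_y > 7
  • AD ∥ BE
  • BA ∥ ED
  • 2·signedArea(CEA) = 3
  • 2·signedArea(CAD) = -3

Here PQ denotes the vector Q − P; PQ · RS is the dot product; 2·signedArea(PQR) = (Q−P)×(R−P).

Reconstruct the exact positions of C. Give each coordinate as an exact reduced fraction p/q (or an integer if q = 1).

1. C_x = -7/4  [2·signedArea(CEA) = 3 ∩ 2·signedArea(CAD) = -3]
2. C_y = 15/2  [2·signedArea(CEA) = 3 ∩ 2·signedArea(CAD) = -3]
   → C = (-7/4, 15/2)

C = (-7/4, 15/2)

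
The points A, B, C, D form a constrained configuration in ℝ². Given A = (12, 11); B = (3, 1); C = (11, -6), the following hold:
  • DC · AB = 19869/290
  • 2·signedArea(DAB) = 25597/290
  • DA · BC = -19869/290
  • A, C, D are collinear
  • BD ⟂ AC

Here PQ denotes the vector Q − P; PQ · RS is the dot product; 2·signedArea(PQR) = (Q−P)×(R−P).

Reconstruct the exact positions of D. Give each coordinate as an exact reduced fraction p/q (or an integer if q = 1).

D = (3301/290, 147/290)

1. D_x = 3301/290  [A, C, D are collinear ∩ BD ⟂ AC]
2. D_y = 147/290  [A, C, D are collinear ∩ BD ⟂ AC]
   → D = (3301/290, 147/290)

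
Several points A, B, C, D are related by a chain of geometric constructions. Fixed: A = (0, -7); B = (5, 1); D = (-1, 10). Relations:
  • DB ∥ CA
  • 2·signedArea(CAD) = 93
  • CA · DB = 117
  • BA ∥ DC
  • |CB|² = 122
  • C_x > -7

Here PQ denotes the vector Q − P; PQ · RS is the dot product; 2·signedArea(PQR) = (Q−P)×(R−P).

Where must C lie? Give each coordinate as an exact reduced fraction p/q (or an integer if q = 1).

C = (-6, 2)

1. C_x = -6  [DB ∥ CA ∩ BA ∥ DC]
2. C_y = 2  [DB ∥ CA ∩ BA ∥ DC]
   → C = (-6, 2)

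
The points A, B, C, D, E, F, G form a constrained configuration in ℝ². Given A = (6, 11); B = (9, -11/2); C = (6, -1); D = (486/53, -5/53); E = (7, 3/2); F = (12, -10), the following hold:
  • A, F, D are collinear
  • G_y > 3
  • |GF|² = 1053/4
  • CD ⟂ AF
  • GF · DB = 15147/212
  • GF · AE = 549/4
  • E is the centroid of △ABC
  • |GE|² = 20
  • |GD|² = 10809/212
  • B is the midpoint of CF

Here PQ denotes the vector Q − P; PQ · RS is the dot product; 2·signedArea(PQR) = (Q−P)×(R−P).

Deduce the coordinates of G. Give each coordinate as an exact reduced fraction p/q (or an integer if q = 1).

1. G_x = 3  [GF · AE = 549/4 ∩ GF · DB = 15147/212]
2. G_y = 7/2  [GF · AE = 549/4 ∩ GF · DB = 15147/212]
   → G = (3, 7/2)

G = (3, 7/2)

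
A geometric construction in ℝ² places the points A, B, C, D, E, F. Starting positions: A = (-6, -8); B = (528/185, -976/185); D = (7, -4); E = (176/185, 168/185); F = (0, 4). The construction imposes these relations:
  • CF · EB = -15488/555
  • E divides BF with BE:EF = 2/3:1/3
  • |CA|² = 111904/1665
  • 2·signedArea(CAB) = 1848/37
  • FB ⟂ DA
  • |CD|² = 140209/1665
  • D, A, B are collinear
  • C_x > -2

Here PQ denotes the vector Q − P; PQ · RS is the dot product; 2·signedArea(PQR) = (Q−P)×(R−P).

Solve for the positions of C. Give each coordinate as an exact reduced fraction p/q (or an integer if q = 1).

C = (-934/555, -572/555)

1. C_x = -934/555  [line -504/185·x + 1638/185·y + 168/37 = 0 ∩ |CA|² = 111904/1665]
2. C_y = -572/555  [line -504/185·x + 1638/185·y + 168/37 = 0 ∩ |CA|² = 111904/1665]
   → C = (-934/555, -572/555)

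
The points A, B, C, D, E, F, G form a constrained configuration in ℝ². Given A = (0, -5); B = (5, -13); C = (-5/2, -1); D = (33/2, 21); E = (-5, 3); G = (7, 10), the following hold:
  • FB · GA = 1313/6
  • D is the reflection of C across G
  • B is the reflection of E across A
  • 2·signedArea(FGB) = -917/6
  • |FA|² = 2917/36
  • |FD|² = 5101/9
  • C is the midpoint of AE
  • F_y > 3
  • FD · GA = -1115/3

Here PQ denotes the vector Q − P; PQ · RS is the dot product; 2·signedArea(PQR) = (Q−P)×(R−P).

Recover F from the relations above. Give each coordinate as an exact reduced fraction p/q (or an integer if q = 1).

1. F_x = -1/6  [FB · GA = 1313/6 ∩ 2·signedArea(FGB) = -917/6]
2. F_y = 4  [FB · GA = 1313/6 ∩ 2·signedArea(FGB) = -917/6]
   → F = (-1/6, 4)

F = (-1/6, 4)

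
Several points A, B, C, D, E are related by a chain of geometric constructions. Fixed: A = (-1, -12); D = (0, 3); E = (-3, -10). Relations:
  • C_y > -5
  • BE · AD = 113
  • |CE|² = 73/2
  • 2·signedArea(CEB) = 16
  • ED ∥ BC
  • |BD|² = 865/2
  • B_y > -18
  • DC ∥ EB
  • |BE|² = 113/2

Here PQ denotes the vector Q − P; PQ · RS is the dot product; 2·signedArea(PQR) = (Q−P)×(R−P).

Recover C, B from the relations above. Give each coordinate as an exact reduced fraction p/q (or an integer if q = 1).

1. B_x = -7/2  [line -1·x + -15·y + -266 = 0 ∩ |BE|² = 113/2]
2. B_y = -35/2  [line -1·x + -15·y + -266 = 0 ∩ |BE|² = 113/2]
   → B = (-7/2, -35/2)
3. C_x = -1/2  [2·signedArea(CEB) = 16 ∩ ED ∥ BC]
4. C_y = -9/2  [2·signedArea(CEB) = 16 ∩ ED ∥ BC]
   → C = (-1/2, -9/2)

B = (-7/2, -35/2)
C = (-1/2, -9/2)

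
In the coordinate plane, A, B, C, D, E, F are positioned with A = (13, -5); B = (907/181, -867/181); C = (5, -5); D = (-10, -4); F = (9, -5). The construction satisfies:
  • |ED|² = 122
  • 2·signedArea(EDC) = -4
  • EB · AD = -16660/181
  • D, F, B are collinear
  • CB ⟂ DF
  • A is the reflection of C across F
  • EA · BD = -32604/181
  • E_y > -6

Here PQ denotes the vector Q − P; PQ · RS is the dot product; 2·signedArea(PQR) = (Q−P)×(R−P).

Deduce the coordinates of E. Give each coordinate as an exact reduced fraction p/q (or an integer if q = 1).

1. E_x = 1  [2·signedArea(EDC) = -4 ∩ EB · AD = -16660/181]
2. E_y = -5  [2·signedArea(EDC) = -4 ∩ EB · AD = -16660/181]
   → E = (1, -5)

E = (1, -5)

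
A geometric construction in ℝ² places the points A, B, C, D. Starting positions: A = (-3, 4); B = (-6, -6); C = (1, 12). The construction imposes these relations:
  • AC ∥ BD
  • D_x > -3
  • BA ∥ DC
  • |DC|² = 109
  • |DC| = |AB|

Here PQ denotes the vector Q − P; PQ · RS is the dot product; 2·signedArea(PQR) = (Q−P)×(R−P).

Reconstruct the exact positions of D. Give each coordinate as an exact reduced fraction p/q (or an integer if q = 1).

1. D_x = -2  [BA ∥ DC ∩ AC ∥ BD]
2. D_y = 2  [BA ∥ DC ∩ AC ∥ BD]
   → D = (-2, 2)

D = (-2, 2)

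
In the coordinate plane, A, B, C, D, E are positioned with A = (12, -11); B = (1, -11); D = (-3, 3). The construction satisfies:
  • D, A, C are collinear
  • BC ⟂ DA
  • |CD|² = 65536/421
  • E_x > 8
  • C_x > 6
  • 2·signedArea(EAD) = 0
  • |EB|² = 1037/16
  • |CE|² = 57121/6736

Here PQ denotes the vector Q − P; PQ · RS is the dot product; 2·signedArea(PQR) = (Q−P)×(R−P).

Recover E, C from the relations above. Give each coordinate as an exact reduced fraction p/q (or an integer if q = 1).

1. E_x = 33/4  [line -14·x + -15·y + 3 = 0 ∩ |EB|² = 1037/16]
2. E_y = -15/2  [line -14·x + -15·y + 3 = 0 ∩ |EB|² = 1037/16]
   → E = (33/4, -15/2)
3. C_x = 2577/421  [D, A, C are collinear ∩ BC ⟂ DA]
4. C_y = -2321/421  [D, A, C are collinear ∩ BC ⟂ DA]
   → C = (2577/421, -2321/421)

C = (2577/421, -2321/421)
E = (33/4, -15/2)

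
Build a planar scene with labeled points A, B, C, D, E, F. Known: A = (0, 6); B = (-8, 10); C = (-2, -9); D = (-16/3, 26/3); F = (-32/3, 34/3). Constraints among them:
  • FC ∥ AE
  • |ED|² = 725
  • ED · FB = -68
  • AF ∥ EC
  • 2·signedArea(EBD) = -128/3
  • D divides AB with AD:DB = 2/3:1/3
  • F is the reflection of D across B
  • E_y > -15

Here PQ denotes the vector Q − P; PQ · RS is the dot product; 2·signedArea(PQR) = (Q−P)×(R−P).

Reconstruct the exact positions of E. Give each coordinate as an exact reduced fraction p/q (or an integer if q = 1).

E = (26/3, -43/3)

1. E_x = 26/3  [AF ∥ EC ∩ FC ∥ AE]
2. E_y = -43/3  [AF ∥ EC ∩ FC ∥ AE]
   → E = (26/3, -43/3)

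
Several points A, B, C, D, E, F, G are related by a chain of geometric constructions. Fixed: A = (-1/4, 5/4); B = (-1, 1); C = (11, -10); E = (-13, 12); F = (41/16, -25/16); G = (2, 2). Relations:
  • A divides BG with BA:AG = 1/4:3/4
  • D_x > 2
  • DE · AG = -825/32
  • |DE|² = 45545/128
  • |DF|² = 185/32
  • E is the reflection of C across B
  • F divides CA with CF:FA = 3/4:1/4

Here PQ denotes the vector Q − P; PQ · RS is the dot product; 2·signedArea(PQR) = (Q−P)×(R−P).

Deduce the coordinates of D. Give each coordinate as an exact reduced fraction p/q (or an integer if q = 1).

D = (35/16, 13/16)

1. D_x = 35/16  [line -9/4·x + -3/4·y + 177/32 = 0 ∩ |DE|² = 45545/128]
2. D_y = 13/16  [line -9/4·x + -3/4·y + 177/32 = 0 ∩ |DE|² = 45545/128]
   → D = (35/16, 13/16)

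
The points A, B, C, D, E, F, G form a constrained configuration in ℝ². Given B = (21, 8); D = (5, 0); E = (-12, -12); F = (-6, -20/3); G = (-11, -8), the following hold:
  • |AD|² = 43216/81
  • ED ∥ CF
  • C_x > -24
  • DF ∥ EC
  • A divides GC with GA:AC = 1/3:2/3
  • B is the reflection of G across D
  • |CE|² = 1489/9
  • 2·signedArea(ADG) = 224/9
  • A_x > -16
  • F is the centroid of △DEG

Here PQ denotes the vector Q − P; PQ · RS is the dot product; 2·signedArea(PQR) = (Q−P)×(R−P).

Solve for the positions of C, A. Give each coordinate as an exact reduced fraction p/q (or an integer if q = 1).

1. C_x = -23  [ED ∥ CF ∩ DF ∥ EC]
2. C_y = -56/3  [ED ∥ CF ∩ DF ∥ EC]
   → C = (-23, -56/3)
3. A_x = -15  [A divides GC with GA:AC = 1/3:2/3]
4. A_y = -104/9  [A divides GC with GA:AC = 1/3:2/3]
   → A = (-15, -104/9)

A = (-15, -104/9)
C = (-23, -56/3)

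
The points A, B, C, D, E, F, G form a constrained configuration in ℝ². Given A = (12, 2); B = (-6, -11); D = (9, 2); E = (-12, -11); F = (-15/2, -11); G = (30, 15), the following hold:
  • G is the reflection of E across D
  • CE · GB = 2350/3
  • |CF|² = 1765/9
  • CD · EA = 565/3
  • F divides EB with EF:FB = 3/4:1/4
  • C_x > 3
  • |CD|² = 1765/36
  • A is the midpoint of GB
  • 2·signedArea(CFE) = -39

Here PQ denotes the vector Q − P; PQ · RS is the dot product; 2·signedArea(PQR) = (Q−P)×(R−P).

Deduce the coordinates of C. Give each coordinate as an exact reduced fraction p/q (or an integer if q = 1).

C = (7/2, -7/3)

1. C_x = 7/2  [2·signedArea(CFE) = -39 ∩ CE · GB = 2350/3]
2. C_y = -7/3  [2·signedArea(CFE) = -39 ∩ CE · GB = 2350/3]
   → C = (7/2, -7/3)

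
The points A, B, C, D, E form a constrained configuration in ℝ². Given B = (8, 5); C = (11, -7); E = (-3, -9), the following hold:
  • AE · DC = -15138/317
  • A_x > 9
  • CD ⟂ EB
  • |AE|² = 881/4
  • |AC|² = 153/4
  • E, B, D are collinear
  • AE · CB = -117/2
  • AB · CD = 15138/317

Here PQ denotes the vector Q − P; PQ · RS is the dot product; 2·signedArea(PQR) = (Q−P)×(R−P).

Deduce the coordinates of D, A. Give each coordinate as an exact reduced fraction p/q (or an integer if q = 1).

A = (19/2, -1)
D = (1051/317, -305/317)

1. D_x = 1051/317  [E, B, D are collinear ∩ CD ⟂ EB]
2. D_y = -305/317  [E, B, D are collinear ∩ CD ⟂ EB]
   → D = (1051/317, -305/317)
3. A_x = 19/2  [AE · DC = -15138/317 ∩ AE · CB = -117/2]
4. A_y = -1  [AE · DC = -15138/317 ∩ AE · CB = -117/2]
   → A = (19/2, -1)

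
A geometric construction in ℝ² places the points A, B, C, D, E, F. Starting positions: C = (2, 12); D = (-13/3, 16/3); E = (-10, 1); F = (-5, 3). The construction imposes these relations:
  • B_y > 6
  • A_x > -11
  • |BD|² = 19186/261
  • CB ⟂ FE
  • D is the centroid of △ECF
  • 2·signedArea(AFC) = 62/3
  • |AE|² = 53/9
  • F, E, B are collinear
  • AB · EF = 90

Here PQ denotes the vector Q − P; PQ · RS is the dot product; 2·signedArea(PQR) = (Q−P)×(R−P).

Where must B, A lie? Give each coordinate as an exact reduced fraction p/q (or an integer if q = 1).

A = (-32/3, -4/3)
B = (120/29, 193/29)

1. B_x = 120/29  [F, E, B are collinear ∩ CB ⟂ FE]
2. B_y = 193/29  [F, E, B are collinear ∩ CB ⟂ FE]
   → B = (120/29, 193/29)
3. A_x = -32/3  [AB · EF = 90 ∩ 2·signedArea(AFC) = 62/3]
4. A_y = -4/3  [AB · EF = 90 ∩ 2·signedArea(AFC) = 62/3]
   → A = (-32/3, -4/3)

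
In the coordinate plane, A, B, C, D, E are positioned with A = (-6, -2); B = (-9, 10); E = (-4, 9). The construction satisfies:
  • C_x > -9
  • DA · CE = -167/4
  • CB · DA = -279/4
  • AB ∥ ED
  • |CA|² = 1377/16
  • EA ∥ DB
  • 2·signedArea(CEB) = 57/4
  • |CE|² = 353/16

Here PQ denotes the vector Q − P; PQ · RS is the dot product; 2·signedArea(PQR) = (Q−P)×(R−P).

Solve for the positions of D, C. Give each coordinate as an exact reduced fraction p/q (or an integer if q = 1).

C = (-33/4, 7)
D = (-7, 21)

1. D_x = -7  [EA ∥ DB ∩ AB ∥ ED]
2. D_y = 21  [EA ∥ DB ∩ AB ∥ ED]
   → D = (-7, 21)
3. C_x = -33/4  [CB · DA = -279/4 ∩ 2·signedArea(CEB) = 57/4]
4. C_y = 7  [CB · DA = -279/4 ∩ 2·signedArea(CEB) = 57/4]
   → C = (-33/4, 7)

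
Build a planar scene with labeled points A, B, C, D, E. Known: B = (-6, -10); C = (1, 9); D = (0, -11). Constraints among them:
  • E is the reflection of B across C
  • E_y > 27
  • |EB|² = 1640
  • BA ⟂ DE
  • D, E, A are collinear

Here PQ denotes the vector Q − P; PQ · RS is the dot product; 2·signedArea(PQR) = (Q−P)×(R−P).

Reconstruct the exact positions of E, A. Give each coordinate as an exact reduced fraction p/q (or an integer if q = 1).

1. E_x = 8  [E is the reflection of B across C]
2. E_y = 28  [E is the reflection of B across C]
   → E = (8, 28)
3. A_x = -72/1585  [D, E, A are collinear ∩ BA ⟂ DE]
4. A_y = -17786/1585  [D, E, A are collinear ∩ BA ⟂ DE]
   → A = (-72/1585, -17786/1585)

A = (-72/1585, -17786/1585)
E = (8, 28)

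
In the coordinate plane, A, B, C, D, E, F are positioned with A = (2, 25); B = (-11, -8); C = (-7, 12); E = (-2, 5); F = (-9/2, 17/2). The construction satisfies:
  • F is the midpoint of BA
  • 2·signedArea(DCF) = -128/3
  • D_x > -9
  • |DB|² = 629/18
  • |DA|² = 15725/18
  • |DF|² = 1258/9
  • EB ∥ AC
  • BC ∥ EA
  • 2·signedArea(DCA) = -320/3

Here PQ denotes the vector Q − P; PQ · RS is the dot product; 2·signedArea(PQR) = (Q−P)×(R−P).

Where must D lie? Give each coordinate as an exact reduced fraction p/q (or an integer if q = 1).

1. D_x = -53/6  [2·signedArea(DCF) = -128/3 ∩ 2·signedArea(DCA) = -320/3]
2. D_y = -5/2  [2·signedArea(DCF) = -128/3 ∩ 2·signedArea(DCA) = -320/3]
   → D = (-53/6, -5/2)

D = (-53/6, -5/2)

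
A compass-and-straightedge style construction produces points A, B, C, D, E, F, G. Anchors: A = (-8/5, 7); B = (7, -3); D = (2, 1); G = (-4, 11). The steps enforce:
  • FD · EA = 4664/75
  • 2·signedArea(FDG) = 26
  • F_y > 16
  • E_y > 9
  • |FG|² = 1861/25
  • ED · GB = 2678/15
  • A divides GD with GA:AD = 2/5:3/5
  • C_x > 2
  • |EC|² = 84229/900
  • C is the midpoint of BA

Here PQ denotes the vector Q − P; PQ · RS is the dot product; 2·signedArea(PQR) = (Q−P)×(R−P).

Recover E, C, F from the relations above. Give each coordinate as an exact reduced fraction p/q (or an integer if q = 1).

1. C_x = 27/10  [C is the midpoint of BA]
2. C_y = 2  [C is the midpoint of BA]
   → C = (27/10, 2)
3. F_x = -51/5  [line -10·x + -6·y + 0 = 0 ∩ |FG|² = 1861/25]
4. F_y = 17  [line -10·x + -6·y + 0 = 0 ∩ |FG|² = 1861/25]
   → F = (-51/5, 17)
5. E_x = -16/5  [ED · GB = 2678/15 ∩ FD · EA = 4664/75]
6. E_y = 29/3  [ED · GB = 2678/15 ∩ FD · EA = 4664/75]
   → E = (-16/5, 29/3)

C = (27/10, 2)
E = (-16/5, 29/3)
F = (-51/5, 17)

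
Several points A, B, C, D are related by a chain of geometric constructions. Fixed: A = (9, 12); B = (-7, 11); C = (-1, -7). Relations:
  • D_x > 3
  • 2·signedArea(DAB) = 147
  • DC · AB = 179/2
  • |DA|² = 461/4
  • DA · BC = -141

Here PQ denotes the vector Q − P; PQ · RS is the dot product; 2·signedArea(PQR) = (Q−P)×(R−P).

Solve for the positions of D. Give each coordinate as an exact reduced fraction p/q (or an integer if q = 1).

D = (4, 5/2)

1. D_x = 4  [2·signedArea(DAB) = 147 ∩ DC · AB = 179/2]
2. D_y = 5/2  [2·signedArea(DAB) = 147 ∩ DC · AB = 179/2]
   → D = (4, 5/2)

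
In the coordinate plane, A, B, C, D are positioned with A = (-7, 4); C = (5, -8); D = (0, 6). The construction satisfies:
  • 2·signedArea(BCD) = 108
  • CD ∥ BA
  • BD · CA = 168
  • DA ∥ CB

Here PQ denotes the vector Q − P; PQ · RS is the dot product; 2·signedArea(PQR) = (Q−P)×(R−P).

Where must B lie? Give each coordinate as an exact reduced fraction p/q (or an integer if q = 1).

B = (-2, -10)

1. B_x = -2  [CD ∥ BA ∩ DA ∥ CB]
2. B_y = -10  [CD ∥ BA ∩ DA ∥ CB]
   → B = (-2, -10)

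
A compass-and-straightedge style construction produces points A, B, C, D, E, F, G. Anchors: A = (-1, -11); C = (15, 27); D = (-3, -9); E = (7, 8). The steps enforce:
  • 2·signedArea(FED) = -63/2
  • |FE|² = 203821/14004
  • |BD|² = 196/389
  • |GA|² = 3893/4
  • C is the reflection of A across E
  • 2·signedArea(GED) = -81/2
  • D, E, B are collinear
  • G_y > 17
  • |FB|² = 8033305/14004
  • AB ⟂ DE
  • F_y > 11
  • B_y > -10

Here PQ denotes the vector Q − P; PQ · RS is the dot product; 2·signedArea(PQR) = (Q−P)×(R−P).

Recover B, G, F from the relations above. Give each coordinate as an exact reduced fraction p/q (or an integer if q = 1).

B = (-1307/389, -3739/389)
F = (17225/2334, 13766/1167)
G = (21/2, 18)

1. B_x = -1307/389  [D, E, B are collinear ∩ AB ⟂ DE]
2. B_y = -3739/389  [D, E, B are collinear ∩ AB ⟂ DE]
   → B = (-1307/389, -3739/389)
3. G_x = 21/2  [line 17·x + -10·y + 3/2 = 0 ∩ |GA|² = 3893/4]
4. G_y = 18  [line 17·x + -10·y + 3/2 = 0 ∩ |GA|² = 3893/4]
   → G = (21/2, 18)
5. F_x = 17225/2334  [line 17·x + -10·y + -15/2 = 0 ∩ |FE|² = 203821/14004]
6. F_y = 13766/1167  [line 17·x + -10·y + -15/2 = 0 ∩ |FE|² = 203821/14004]
   → F = (17225/2334, 13766/1167)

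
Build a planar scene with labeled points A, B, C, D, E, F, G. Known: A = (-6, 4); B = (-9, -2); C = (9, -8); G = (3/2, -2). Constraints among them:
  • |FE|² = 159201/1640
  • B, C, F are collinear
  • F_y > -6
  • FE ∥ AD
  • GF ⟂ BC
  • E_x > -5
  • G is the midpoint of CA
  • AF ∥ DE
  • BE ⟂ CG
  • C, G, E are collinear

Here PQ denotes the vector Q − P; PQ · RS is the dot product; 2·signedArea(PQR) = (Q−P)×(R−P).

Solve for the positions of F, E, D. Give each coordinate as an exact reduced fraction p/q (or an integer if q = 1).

1. F_x = 9/20  [B, C, F are collinear ∩ GF ⟂ BC]
2. F_y = -103/20  [B, C, F are collinear ∩ GF ⟂ BC]
   → F = (9/20, -103/20)
3. E_x = -201/41  [C, G, E are collinear ∩ BE ⟂ CG]
4. E_y = 128/41  [C, G, E are collinear ∩ BE ⟂ CG]
   → E = (-201/41, 128/41)
5. D_x = -9309/820  [AF ∥ DE ∩ FE ∥ AD]
6. D_y = 10063/820  [AF ∥ DE ∩ FE ∥ AD]
   → D = (-9309/820, 10063/820)

D = (-9309/820, 10063/820)
E = (-201/41, 128/41)
F = (9/20, -103/20)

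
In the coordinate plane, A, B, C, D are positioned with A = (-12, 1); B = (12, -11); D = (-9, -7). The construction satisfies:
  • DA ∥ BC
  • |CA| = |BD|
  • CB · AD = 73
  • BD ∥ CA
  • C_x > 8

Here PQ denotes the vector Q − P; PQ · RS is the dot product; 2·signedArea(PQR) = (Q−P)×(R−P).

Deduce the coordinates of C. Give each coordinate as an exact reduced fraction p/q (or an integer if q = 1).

C = (9, -3)

1. C_x = 9  [BD ∥ CA ∩ DA ∥ BC]
2. C_y = -3  [BD ∥ CA ∩ DA ∥ BC]
   → C = (9, -3)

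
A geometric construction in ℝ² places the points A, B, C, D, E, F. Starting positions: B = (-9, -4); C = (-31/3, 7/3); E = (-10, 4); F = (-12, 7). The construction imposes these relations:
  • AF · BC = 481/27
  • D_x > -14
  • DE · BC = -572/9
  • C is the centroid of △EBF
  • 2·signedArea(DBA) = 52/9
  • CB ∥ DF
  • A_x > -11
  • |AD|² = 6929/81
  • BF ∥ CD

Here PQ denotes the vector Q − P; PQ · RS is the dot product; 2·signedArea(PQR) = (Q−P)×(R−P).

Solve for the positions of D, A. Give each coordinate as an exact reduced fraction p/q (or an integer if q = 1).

A = (-97/9, 40/9)
D = (-40/3, 40/3)

1. D_x = -40/3  [CB ∥ DF ∩ BF ∥ CD]
2. D_y = 40/3  [CB ∥ DF ∩ BF ∥ CD]
   → D = (-40/3, 40/3)
3. A_x = -97/9  [AF · BC = 481/27 ∩ 2·signedArea(DBA) = 52/9]
4. A_y = 40/9  [AF · BC = 481/27 ∩ 2·signedArea(DBA) = 52/9]
   → A = (-97/9, 40/9)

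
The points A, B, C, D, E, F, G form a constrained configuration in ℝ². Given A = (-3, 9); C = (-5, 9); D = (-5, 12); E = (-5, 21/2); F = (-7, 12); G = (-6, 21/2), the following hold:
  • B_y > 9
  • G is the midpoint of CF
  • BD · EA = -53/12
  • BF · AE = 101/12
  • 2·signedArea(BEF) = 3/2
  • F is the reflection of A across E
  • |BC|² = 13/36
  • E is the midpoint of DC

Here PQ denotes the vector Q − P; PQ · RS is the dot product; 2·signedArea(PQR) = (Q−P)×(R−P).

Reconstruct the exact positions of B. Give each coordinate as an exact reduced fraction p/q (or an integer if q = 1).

1. B_x = -14/3  [BD · EA = -53/12 ∩ 2·signedArea(BEF) = 3/2]
2. B_y = 19/2  [BD · EA = -53/12 ∩ 2·signedArea(BEF) = 3/2]
   → B = (-14/3, 19/2)

B = (-14/3, 19/2)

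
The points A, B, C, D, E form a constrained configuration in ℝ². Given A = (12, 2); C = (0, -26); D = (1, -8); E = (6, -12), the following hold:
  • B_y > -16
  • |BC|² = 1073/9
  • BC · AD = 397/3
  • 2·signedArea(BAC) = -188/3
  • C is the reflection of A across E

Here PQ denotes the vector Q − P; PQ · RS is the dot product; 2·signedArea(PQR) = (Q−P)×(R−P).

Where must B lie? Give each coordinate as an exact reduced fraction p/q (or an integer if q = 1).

1. B_x = 7/3  [2·signedArea(BAC) = -188/3 ∩ BC · AD = 397/3]
2. B_y = -46/3  [2·signedArea(BAC) = -188/3 ∩ BC · AD = 397/3]
   → B = (7/3, -46/3)

B = (7/3, -46/3)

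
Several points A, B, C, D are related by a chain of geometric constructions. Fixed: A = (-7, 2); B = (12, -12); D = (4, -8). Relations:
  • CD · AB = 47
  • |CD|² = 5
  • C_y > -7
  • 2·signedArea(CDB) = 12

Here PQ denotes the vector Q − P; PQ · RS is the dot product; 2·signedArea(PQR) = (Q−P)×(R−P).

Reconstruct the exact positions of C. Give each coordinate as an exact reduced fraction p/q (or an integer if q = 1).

1. C_x = 3  [2·signedArea(CDB) = 12 ∩ CD · AB = 47]
2. C_y = -6  [2·signedArea(CDB) = 12 ∩ CD · AB = 47]
   → C = (3, -6)

C = (3, -6)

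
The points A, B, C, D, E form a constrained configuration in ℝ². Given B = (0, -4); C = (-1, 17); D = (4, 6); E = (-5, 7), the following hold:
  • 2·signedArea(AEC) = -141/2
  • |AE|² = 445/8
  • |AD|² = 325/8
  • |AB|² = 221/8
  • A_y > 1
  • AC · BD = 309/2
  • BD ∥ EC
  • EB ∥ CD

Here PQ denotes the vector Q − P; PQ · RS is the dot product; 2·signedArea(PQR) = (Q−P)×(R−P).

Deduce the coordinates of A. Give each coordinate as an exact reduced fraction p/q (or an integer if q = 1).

A = (-1/4, 5/4)

1. A_x = -1/4  [2·signedArea(AEC) = -141/2 ∩ AC · BD = 309/2]
2. A_y = 5/4  [2·signedArea(AEC) = -141/2 ∩ AC · BD = 309/2]
   → A = (-1/4, 5/4)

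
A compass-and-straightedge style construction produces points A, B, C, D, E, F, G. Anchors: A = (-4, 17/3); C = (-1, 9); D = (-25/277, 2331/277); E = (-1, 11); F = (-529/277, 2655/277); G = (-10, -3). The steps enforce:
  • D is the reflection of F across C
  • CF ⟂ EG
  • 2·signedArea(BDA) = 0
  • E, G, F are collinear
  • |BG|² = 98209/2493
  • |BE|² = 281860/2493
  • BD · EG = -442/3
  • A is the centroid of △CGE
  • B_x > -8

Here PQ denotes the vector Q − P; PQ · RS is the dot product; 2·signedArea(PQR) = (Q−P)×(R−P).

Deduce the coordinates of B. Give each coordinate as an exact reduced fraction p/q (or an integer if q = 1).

B = (-2191/277, 2425/831)

1. B_x = -2191/277  [2·signedArea(BDA) = 0 ∩ BD · EG = -442/3]
2. B_y = 2425/831  [2·signedArea(BDA) = 0 ∩ BD · EG = -442/3]
   → B = (-2191/277, 2425/831)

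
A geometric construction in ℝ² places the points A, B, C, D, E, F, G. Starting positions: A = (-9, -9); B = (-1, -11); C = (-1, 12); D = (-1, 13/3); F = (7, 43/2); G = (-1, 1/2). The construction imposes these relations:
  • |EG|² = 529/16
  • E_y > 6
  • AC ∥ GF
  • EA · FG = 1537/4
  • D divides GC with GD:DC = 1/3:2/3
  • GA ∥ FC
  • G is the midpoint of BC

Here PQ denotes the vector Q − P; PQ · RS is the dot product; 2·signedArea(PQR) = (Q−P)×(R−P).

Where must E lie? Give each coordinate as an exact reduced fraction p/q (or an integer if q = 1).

1. E_x = -1  [line 8·x + 21·y + -493/4 = 0 ∩ |EG|² = 529/16]
2. E_y = 25/4  [line 8·x + 21·y + -493/4 = 0 ∩ |EG|² = 529/16]
   → E = (-1, 25/4)

E = (-1, 25/4)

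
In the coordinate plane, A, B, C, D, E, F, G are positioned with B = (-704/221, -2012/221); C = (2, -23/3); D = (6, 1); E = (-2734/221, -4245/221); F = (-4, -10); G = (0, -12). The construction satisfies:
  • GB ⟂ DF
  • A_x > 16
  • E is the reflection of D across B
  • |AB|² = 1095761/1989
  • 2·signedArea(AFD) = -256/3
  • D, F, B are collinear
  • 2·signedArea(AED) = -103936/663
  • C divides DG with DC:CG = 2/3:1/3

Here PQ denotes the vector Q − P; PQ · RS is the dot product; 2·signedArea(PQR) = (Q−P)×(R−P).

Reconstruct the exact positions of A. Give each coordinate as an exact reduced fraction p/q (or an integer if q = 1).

1. A_x = 3618/221  [line -4466/221·x + 4060/221·y + 172144/663 = 0 ∩ |AB|² = 1095761/1989]
2. A_y = 2569/663  [line -4466/221·x + 4060/221·y + 172144/663 = 0 ∩ |AB|² = 1095761/1989]
   → A = (3618/221, 2569/663)

A = (3618/221, 2569/663)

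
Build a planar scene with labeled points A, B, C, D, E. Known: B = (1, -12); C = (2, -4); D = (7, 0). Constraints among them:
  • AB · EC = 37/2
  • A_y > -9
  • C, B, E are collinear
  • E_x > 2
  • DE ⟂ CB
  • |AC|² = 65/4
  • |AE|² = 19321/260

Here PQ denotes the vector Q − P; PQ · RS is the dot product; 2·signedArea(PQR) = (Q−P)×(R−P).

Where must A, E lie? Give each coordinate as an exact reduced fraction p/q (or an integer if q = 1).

1. E_x = 167/65  [C, B, E are collinear ∩ DE ⟂ CB]
2. E_y = 36/65  [C, B, E are collinear ∩ DE ⟂ CB]
   → E = (167/65, 36/65)
3. A_x = 3/2  [line 37/65·x + 296/65·y + 925/26 = 0 ∩ |AE|² = 19321/260]
4. A_y = -8  [line 37/65·x + 296/65·y + 925/26 = 0 ∩ |AE|² = 19321/260]
   → A = (3/2, -8)

A = (3/2, -8)
E = (167/65, 36/65)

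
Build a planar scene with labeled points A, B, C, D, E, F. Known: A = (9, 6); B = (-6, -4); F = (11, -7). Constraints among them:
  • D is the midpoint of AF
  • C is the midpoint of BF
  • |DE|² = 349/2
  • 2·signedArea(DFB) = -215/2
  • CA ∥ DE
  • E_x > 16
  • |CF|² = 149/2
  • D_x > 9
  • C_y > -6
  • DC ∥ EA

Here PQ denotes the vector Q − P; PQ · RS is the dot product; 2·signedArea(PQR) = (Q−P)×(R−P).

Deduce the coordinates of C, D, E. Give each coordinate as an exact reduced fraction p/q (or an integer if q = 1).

C = (5/2, -11/2)
D = (10, -1/2)
E = (33/2, 11)

1. C_x = 5/2  [C is the midpoint of BF]
2. C_y = -11/2  [C is the midpoint of BF]
   → C = (5/2, -11/2)
3. D_x = 10  [D is the midpoint of AF]
4. D_y = -1/2  [D is the midpoint of AF]
   → D = (10, -1/2)
5. E_x = 33/2  [DC ∥ EA ∩ CA ∥ DE]
6. E_y = 11  [DC ∥ EA ∩ CA ∥ DE]
   → E = (33/2, 11)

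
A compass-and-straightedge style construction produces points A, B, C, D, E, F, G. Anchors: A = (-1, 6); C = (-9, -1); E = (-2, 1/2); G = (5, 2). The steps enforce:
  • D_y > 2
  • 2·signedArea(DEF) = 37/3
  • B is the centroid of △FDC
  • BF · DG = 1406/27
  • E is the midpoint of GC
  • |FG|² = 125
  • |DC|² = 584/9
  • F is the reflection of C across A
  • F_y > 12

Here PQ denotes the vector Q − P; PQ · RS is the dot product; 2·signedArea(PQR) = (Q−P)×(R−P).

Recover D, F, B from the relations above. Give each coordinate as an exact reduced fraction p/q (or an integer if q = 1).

1. F_x = 7  [F is the reflection of C across A]
2. F_y = 13  [F is the reflection of C across A]
   → F = (7, 13)
3. D_x = -5/3  [line -25/2·x + 9·y + -251/6 = 0 ∩ |DC|² = 584/9]
4. D_y = 7/3  [line -25/2·x + 9·y + -251/6 = 0 ∩ |DC|² = 584/9]
   → D = (-5/3, 7/3)
5. B_x = -11/9  [B is the centroid of △FDC]
6. B_y = 43/9  [B is the centroid of △FDC]
   → B = (-11/9, 43/9)

B = (-11/9, 43/9)
D = (-5/3, 7/3)
F = (7, 13)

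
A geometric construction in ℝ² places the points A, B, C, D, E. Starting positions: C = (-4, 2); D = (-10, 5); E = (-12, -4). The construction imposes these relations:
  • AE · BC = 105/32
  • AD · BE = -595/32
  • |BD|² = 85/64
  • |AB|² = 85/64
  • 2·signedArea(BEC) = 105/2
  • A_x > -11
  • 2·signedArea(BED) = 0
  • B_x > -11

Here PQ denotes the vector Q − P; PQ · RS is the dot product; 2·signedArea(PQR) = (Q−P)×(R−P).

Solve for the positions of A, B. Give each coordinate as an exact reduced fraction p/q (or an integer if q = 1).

1. B_x = -41/4  [2·signedArea(BED) = 0 ∩ 2·signedArea(BEC) = 105/2]
2. B_y = 31/8  [2·signedArea(BED) = 0 ∩ 2·signedArea(BEC) = 105/2]
   → B = (-41/4, 31/8)
3. A_x = -21/2  [AE · BC = 105/32 ∩ AD · BE = -595/32]
4. A_y = 11/4  [AE · BC = 105/32 ∩ AD · BE = -595/32]
   → A = (-21/2, 11/4)

A = (-21/2, 11/4)
B = (-41/4, 31/8)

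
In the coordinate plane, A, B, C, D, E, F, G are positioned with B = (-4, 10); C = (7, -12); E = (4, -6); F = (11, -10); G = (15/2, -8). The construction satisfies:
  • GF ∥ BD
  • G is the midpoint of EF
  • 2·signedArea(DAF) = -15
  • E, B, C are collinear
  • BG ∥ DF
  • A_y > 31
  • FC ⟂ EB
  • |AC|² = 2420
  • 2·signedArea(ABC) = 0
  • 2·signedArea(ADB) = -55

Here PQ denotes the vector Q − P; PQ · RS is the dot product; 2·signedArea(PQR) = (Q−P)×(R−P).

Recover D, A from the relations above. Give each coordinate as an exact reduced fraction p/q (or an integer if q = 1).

1. D_x = -1/2  [BG ∥ DF ∩ GF ∥ BD]
2. D_y = 8  [BG ∥ DF ∩ GF ∥ BD]
   → D = (-1/2, 8)
3. A_x = -15  [2·signedArea(ABC) = 0 ∩ 2·signedArea(DAF) = -15]
4. A_y = 32  [2·signedArea(ABC) = 0 ∩ 2·signedArea(DAF) = -15]
   → A = (-15, 32)

A = (-15, 32)
D = (-1/2, 8)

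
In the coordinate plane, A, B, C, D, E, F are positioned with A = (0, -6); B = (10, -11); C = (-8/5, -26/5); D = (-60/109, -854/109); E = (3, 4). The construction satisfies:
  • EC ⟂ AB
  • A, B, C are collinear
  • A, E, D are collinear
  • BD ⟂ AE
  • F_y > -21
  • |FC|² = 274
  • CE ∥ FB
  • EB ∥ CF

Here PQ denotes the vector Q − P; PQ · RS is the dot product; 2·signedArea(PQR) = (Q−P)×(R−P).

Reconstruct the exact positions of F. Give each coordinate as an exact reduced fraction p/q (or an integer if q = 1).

1. F_x = 27/5  [CE ∥ FB ∩ EB ∥ CF]
2. F_y = -101/5  [CE ∥ FB ∩ EB ∥ CF]
   → F = (27/5, -101/5)

F = (27/5, -101/5)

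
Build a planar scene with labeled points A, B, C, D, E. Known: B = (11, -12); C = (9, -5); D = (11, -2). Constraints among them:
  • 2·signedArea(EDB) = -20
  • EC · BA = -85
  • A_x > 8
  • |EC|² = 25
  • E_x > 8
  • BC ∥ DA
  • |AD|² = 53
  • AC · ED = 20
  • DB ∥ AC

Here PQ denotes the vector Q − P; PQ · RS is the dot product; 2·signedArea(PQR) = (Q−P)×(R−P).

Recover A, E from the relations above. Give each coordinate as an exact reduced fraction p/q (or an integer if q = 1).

A = (9, 5)
E = (9, 0)

1. A_x = 9  [DB ∥ AC ∩ BC ∥ DA]
2. A_y = 5  [DB ∥ AC ∩ BC ∥ DA]
   → A = (9, 5)
3. E_x = 9  [EC · BA = -85 ∩ 2·signedArea(EDB) = -20]
4. E_y = 0  [EC · BA = -85 ∩ 2·signedArea(EDB) = -20]
   → E = (9, 0)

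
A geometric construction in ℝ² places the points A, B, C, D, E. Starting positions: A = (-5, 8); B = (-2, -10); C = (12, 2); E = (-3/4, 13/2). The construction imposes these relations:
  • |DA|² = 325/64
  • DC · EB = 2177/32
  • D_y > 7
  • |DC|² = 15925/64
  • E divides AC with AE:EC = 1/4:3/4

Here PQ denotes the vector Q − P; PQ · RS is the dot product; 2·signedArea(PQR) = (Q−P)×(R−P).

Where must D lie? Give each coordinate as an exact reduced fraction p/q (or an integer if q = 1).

1. D_x = -23/8  [line 5/4·x + 33/2·y + -3713/32 = 0 ∩ |DC|² = 15925/64]
2. D_y = 29/4  [line 5/4·x + 33/2·y + -3713/32 = 0 ∩ |DC|² = 15925/64]
   → D = (-23/8, 29/4)

D = (-23/8, 29/4)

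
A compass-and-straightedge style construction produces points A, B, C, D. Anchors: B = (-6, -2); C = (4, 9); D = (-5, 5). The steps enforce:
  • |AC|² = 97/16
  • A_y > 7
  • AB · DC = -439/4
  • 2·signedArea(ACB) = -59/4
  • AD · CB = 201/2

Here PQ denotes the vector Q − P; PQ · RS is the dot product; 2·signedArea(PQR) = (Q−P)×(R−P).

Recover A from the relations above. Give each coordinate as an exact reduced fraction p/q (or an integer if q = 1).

A = (7/4, 8)

1. A_x = 7/4  [AB · DC = -439/4 ∩ 2·signedArea(ACB) = -59/4]
2. A_y = 8  [AB · DC = -439/4 ∩ 2·signedArea(ACB) = -59/4]
   → A = (7/4, 8)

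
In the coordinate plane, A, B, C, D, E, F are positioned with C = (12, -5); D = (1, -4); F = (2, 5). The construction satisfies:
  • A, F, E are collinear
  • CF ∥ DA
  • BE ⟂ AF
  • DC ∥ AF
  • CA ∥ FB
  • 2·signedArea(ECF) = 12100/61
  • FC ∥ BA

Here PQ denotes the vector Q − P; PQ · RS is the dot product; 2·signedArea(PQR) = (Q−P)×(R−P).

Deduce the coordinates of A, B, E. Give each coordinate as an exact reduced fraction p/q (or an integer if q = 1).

1. A_x = -9  [DC ∥ AF ∩ CF ∥ DA]
2. A_y = 6  [DC ∥ AF ∩ CF ∥ DA]
   → A = (-9, 6)
3. B_x = -19  [FC ∥ BA ∩ CA ∥ FB]
4. B_y = 16  [FC ∥ BA ∩ CA ∥ FB]
   → B = (-19, 16)
5. E_x = -1209/61  [A, F, E are collinear ∩ BE ⟂ AF]
6. E_y = 426/61  [A, F, E are collinear ∩ BE ⟂ AF]
   → E = (-1209/61, 426/61)

A = (-9, 6)
B = (-19, 16)
E = (-1209/61, 426/61)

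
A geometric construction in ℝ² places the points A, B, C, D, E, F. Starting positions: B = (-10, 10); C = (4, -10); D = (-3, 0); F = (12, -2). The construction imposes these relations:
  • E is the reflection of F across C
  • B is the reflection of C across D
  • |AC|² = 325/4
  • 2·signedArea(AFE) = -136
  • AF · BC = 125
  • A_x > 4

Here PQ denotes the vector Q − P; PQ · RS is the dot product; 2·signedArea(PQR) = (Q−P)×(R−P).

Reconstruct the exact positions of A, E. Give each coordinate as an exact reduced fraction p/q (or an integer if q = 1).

1. A_x = 9/2  [line -14·x + 20·y + 83 = 0 ∩ |AC|² = 325/4]
2. A_y = -1  [line -14·x + 20·y + 83 = 0 ∩ |AC|² = 325/4]
   → A = (9/2, -1)
3. E_x = -4  [E is the reflection of F across C]
4. E_y = -18  [E is the reflection of F across C]
   → E = (-4, -18)

A = (9/2, -1)
E = (-4, -18)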